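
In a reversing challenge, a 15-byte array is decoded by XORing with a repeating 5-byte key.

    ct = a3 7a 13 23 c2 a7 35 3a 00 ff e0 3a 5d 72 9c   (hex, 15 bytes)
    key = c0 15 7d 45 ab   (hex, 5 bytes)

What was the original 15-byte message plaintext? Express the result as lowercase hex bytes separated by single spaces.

The 5-byte key repeats, so the effective keystream is c0 15 7d 45 ab c0 15 7d 45 ab c0 15 7d 45 ab.
byte 0: 163 ^ 192 =  99
byte 1: 122 ^  21 = 111
byte 2:  19 ^ 125 = 110
byte 3:  35 ^  69 = 102
byte 4: 194 ^ 171 = 105
byte 5: 167 ^ 192 = 103
byte 6:  53 ^  21 =  32
byte 7:  58 ^ 125 =  71
byte 8:   0 ^  69 =  69
byte 9: 255 ^ 171 =  84
byte 10: 224 ^ 192 =  32
byte 11:  58 ^  21 =  47
byte 12:  93 ^ 125 =  32
byte 13: 114 ^  69 =  55
byte 14: 156 ^ 171 =  55

63 6f 6e 66 69 67 20 47 45 54 20 2f 20 37 37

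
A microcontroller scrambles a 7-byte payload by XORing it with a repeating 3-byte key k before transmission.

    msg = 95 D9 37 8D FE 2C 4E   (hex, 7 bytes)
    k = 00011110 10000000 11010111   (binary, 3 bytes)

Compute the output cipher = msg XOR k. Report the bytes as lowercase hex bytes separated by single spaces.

The 3-byte key repeats, so the effective keystream is 1e 80 d7 1e 80 d7 1e.
byte 0: 95 XOR 1e = 8b
byte 1: d9 XOR 80 = 59
byte 2: 37 XOR d7 = e0
byte 3: 8d XOR 1e = 93
byte 4: fe XOR 80 = 7e
byte 5: 2c XOR d7 = fb
byte 6: 4e XOR 1e = 50

8b 59 e0 93 7e fb 50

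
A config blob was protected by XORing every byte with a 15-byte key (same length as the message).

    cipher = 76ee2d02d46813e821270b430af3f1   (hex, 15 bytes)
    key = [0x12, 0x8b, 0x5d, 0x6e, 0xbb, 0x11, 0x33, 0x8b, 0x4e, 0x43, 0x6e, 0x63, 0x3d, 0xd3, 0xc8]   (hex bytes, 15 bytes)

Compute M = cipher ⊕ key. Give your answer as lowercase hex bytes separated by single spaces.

64 65 70 6c 6f 79 20 63 6f 64 65 20 37 20 39

76 ⊕ 12 = 64
ee ⊕ 8b = 65
2d ⊕ 5d = 70
02 ⊕ 6e = 6c
d4 ⊕ bb = 6f
68 ⊕ 11 = 79
13 ⊕ 33 = 20
e8 ⊕ 8b = 63
21 ⊕ 4e = 6f
27 ⊕ 43 = 64
0b ⊕ 6e = 65
43 ⊕ 63 = 20
0a ⊕ 3d = 37
f3 ⊕ d3 = 20
f1 ⊕ c8 = 39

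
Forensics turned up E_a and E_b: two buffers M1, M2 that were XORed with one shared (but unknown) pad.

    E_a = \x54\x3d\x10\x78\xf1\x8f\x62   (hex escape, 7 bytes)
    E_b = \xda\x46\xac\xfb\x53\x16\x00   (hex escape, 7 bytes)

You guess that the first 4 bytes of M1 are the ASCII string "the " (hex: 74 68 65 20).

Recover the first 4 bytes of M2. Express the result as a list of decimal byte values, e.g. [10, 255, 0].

[250, 19, 217, 163]

First, E_a ⊕ E_b = (M1 ⊕ K) ⊕ (M2 ⊕ K) = M1 ⊕ M2, so the key drops out. Then M2 = (M1 ⊕ M2) ⊕ M1 over the first 4 bytes.
byte 0: (54 XOR da) XOR 74 = 8e XOR 74 = fa
byte 1: (3d XOR 46) XOR 68 = 7b XOR 68 = 13
byte 2: (10 XOR ac) XOR 65 = bc XOR 65 = d9
byte 3: (78 XOR fb) XOR 20 = 83 XOR 20 = a3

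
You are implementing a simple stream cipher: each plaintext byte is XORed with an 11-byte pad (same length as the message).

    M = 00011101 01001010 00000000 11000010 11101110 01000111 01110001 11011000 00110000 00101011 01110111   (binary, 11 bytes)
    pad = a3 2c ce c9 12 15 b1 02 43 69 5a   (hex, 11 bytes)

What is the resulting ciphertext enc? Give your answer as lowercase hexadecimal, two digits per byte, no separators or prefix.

be66ce0bfc52c0da73422d

byte 0: 1d ^ a3 = be
byte 1: 4a ^ 2c = 66
byte 2: 00 ^ ce = ce
byte 3: c2 ^ c9 = 0b
byte 4: ee ^ 12 = fc
byte 5: 47 ^ 15 = 52
byte 6: 71 ^ b1 = c0
byte 7: d8 ^ 02 = da
byte 8: 30 ^ 43 = 73
byte 9: 2b ^ 69 = 42
byte 10: 77 ^ 5a = 2d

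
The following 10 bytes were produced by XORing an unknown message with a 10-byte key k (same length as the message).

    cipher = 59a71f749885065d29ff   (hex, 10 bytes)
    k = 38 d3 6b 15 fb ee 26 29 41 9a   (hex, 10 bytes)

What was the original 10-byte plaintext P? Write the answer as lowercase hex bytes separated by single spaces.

XOR is its own inverse, so applying the key byte-wise gives the result directly.
byte 0: 01011001 XOR 00111000 = 01100001
byte 1: 10100111 XOR 11010011 = 01110100
byte 2: 00011111 XOR 01101011 = 01110100
byte 3: 01110100 XOR 00010101 = 01100001
byte 4: 10011000 XOR 11111011 = 01100011
byte 5: 10000101 XOR 11101110 = 01101011
byte 6: 00000110 XOR 00100110 = 00100000
byte 7: 01011101 XOR 00101001 = 01110100
byte 8: 00101001 XOR 01000001 = 01101000
byte 9: 11111111 XOR 10011010 = 01100101

61 74 74 61 63 6b 20 74 68 65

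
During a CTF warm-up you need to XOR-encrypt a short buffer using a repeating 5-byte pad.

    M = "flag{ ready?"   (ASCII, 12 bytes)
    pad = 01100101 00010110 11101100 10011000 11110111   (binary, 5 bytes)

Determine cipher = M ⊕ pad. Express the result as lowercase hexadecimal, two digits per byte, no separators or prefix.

The 5-byte key repeats, so the effective keystream is 65 16 ec 98 f7 65 16 ec 98 f7 65 16.
byte 0: 102 xor 101 =   3
byte 1: 108 xor  22 = 122
byte 2:  97 xor 236 = 141
byte 3: 103 xor 152 = 255
byte 4: 123 xor 247 = 140
byte 5:  32 xor 101 =  69
byte 6: 114 xor  22 = 100
byte 7: 101 xor 236 = 137
byte 8:  97 xor 152 = 249
byte 9: 100 xor 247 = 147
byte 10: 121 xor 101 =  28
byte 11:  63 xor  22 =  41

037a8dff8c456489f9931c29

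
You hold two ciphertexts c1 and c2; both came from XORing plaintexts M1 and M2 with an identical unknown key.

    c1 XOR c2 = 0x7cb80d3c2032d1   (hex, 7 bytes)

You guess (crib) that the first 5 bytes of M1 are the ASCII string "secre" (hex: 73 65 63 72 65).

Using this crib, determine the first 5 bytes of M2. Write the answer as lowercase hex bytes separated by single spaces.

Since c1 ⊕ c2 = M1 ⊕ M2, XORing with the guessed M1 bytes yields the corresponding M2 bytes: M2 = (c1 ⊕ c2) ⊕ M1.
01111100 ⊕ 01110011 = 00001111
10111000 ⊕ 01100101 = 11011101
00001101 ⊕ 01100011 = 01101110
00111100 ⊕ 01110010 = 01001110
00100000 ⊕ 01100101 = 01000101

0f dd 6e 4e 45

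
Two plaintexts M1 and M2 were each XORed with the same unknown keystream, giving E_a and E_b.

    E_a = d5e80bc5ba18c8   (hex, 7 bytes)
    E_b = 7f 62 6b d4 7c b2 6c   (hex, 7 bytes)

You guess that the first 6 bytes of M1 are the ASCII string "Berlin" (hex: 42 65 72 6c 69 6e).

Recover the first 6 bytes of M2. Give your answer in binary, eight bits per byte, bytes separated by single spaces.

First, E_a ⊕ E_b = (M1 ⊕ K) ⊕ (M2 ⊕ K) = M1 ⊕ M2, so the key drops out. Then M2 = (M1 ⊕ M2) ⊕ M1 over the first 6 bytes.
byte 0: (d5 ^ 7f) ^ 42 = aa ^ 42 = e8
byte 1: (e8 ^ 62) ^ 65 = 8a ^ 65 = ef
byte 2: (0b ^ 6b) ^ 72 = 60 ^ 72 = 12
byte 3: (c5 ^ d4) ^ 6c = 11 ^ 6c = 7d
byte 4: (ba ^ 7c) ^ 69 = c6 ^ 69 = af
byte 5: (18 ^ b2) ^ 6e = aa ^ 6e = c4

11101000 11101111 00010010 01111101 10101111 11000100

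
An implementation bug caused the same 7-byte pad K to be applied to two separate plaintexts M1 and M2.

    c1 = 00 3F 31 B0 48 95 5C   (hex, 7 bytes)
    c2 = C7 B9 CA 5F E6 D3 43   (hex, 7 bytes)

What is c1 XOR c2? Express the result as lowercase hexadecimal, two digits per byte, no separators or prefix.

c786fbefae461f

c1 ⊕ c2 = (M1 ⊕ K) ⊕ (M2 ⊕ K) = M1 ⊕ M2 — the shared key cancels under XOR.
byte 0: 00000000 ⊕ 11000111 = 11000111
byte 1: 00111111 ⊕ 10111001 = 10000110
byte 2: 00110001 ⊕ 11001010 = 11111011
byte 3: 10110000 ⊕ 01011111 = 11101111
byte 4: 01001000 ⊕ 11100110 = 10101110
byte 5: 10010101 ⊕ 11010011 = 01000110
byte 6: 01011100 ⊕ 01000011 = 00011111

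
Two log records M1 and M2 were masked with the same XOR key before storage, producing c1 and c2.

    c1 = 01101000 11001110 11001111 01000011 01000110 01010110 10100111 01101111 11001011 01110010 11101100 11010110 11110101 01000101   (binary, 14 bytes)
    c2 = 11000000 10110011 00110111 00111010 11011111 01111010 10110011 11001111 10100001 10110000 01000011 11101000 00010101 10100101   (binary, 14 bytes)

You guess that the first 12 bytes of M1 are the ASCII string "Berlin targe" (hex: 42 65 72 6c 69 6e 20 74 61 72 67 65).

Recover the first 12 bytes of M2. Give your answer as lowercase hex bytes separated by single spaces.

ea 18 8a 15 f0 42 34 d4 0b b0 c8 5b

First, c1 ⊕ c2 = (M1 ⊕ K) ⊕ (M2 ⊕ K) = M1 ⊕ M2, so the key drops out. Then M2 = (M1 ⊕ M2) ⊕ M1 over the first 12 bytes.
byte 0: (68 XOR c0) XOR 42 = a8 XOR 42 = ea
byte 1: (ce XOR b3) XOR 65 = 7d XOR 65 = 18
byte 2: (cf XOR 37) XOR 72 = f8 XOR 72 = 8a
byte 3: (43 XOR 3a) XOR 6c = 79 XOR 6c = 15
byte 4: (46 XOR df) XOR 69 = 99 XOR 69 = f0
byte 5: (56 XOR 7a) XOR 6e = 2c XOR 6e = 42
byte 6: (a7 XOR b3) XOR 20 = 14 XOR 20 = 34
byte 7: (6f XOR cf) XOR 74 = a0 XOR 74 = d4
byte 8: (cb XOR a1) XOR 61 = 6a XOR 61 = 0b
byte 9: (72 XOR b0) XOR 72 = c2 XOR 72 = b0
byte 10: (ec XOR 43) XOR 67 = af XOR 67 = c8
byte 11: (d6 XOR e8) XOR 65 = 3e XOR 65 = 5b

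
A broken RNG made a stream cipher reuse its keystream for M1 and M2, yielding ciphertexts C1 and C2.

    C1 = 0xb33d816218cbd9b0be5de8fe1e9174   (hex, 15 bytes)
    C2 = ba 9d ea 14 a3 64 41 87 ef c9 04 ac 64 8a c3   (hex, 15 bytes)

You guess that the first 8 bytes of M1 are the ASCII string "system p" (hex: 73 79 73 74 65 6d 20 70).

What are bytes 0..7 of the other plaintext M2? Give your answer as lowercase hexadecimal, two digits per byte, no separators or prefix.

7ad91802dec2b847

First, C1 ⊕ C2 = (M1 ⊕ K) ⊕ (M2 ⊕ K) = M1 ⊕ M2, so the key drops out. Then M2 = (M1 ⊕ M2) ⊕ M1 over the first 8 bytes.
byte 0: (b3 ^ ba) ^ 73 = 09 ^ 73 = 7a
byte 1: (3d ^ 9d) ^ 79 = a0 ^ 79 = d9
byte 2: (81 ^ ea) ^ 73 = 6b ^ 73 = 18
byte 3: (62 ^ 14) ^ 74 = 76 ^ 74 = 02
byte 4: (18 ^ a3) ^ 65 = bb ^ 65 = de
byte 5: (cb ^ 64) ^ 6d = af ^ 6d = c2
byte 6: (d9 ^ 41) ^ 20 = 98 ^ 20 = b8
byte 7: (b0 ^ 87) ^ 70 = 37 ^ 70 = 47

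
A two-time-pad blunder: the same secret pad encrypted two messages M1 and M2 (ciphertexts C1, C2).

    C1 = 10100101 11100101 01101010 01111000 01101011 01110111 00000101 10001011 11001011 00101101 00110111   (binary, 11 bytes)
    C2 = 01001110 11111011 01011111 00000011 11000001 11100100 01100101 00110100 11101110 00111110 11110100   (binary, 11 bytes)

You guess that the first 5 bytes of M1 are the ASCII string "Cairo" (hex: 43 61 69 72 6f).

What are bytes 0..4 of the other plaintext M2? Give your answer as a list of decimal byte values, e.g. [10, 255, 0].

[168, 127, 92, 9, 197]

First, C1 ⊕ C2 = (M1 ⊕ K) ⊕ (M2 ⊕ K) = M1 ⊕ M2, so the key drops out. Then M2 = (M1 ⊕ M2) ⊕ M1 over the first 5 bytes.
byte 0: (a5 ⊕ 4e) ⊕ 43 = eb ⊕ 43 = a8
byte 1: (e5 ⊕ fb) ⊕ 61 = 1e ⊕ 61 = 7f
byte 2: (6a ⊕ 5f) ⊕ 69 = 35 ⊕ 69 = 5c
byte 3: (78 ⊕ 03) ⊕ 72 = 7b ⊕ 72 = 09
byte 4: (6b ⊕ c1) ⊕ 6f = aa ⊕ 6f = c5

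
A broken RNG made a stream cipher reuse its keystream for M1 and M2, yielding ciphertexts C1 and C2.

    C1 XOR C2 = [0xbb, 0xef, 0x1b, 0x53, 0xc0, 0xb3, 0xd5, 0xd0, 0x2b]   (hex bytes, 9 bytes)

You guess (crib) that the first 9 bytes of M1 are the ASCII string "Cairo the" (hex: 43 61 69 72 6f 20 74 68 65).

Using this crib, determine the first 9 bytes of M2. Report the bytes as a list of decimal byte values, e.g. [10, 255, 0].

Since C1 ⊕ C2 = M1 ⊕ M2, XORing with the guessed M1 bytes yields the corresponding M2 bytes: M2 = (C1 ⊕ C2) ⊕ M1.
byte 0: 10111011 XOR 01000011 = 11111000
byte 1: 11101111 XOR 01100001 = 10001110
byte 2: 00011011 XOR 01101001 = 01110010
byte 3: 01010011 XOR 01110010 = 00100001
byte 4: 11000000 XOR 01101111 = 10101111
byte 5: 10110011 XOR 00100000 = 10010011
byte 6: 11010101 XOR 01110100 = 10100001
byte 7: 11010000 XOR 01101000 = 10111000
byte 8: 00101011 XOR 01100101 = 01001110

[248, 142, 114, 33, 175, 147, 161, 184, 78]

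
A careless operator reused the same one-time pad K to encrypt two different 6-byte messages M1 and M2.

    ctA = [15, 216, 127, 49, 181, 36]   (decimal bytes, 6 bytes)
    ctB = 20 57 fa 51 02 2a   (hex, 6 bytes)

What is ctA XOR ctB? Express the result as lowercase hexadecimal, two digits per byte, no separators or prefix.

ctA ⊕ ctB = (M1 ⊕ K) ⊕ (M2 ⊕ K) = M1 ⊕ M2 — the shared key cancels under XOR.
byte 0: 0f XOR 20 = 2f
byte 1: d8 XOR 57 = 8f
byte 2: 7f XOR fa = 85
byte 3: 31 XOR 51 = 60
byte 4: b5 XOR 02 = b7
byte 5: 24 XOR 2a = 0e

2f8f8560b70e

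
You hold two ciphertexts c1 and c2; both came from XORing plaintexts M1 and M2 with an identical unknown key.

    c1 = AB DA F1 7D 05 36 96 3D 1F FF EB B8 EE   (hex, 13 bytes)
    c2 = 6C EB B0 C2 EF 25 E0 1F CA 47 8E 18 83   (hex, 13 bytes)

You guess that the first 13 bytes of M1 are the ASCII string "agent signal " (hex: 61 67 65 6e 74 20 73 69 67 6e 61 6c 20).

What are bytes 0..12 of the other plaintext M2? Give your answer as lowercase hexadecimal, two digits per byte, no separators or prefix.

First, c1 ⊕ c2 = (M1 ⊕ K) ⊕ (M2 ⊕ K) = M1 ⊕ M2, so the key drops out. Then M2 = (M1 ⊕ M2) ⊕ M1 over the first 13 bytes.
byte 0: (ab xor 6c) xor 61 = c7 xor 61 = a6
byte 1: (da xor eb) xor 67 = 31 xor 67 = 56
byte 2: (f1 xor b0) xor 65 = 41 xor 65 = 24
byte 3: (7d xor c2) xor 6e = bf xor 6e = d1
byte 4: (05 xor ef) xor 74 = ea xor 74 = 9e
byte 5: (36 xor 25) xor 20 = 13 xor 20 = 33
byte 6: (96 xor e0) xor 73 = 76 xor 73 = 05
byte 7: (3d xor 1f) xor 69 = 22 xor 69 = 4b
byte 8: (1f xor ca) xor 67 = d5 xor 67 = b2
byte 9: (ff xor 47) xor 6e = b8 xor 6e = d6
byte 10: (eb xor 8e) xor 61 = 65 xor 61 = 04
byte 11: (b8 xor 18) xor 6c = a0 xor 6c = cc
byte 12: (ee xor 83) xor 20 = 6d xor 20 = 4d

a65624d19e33054bb2d604cc4d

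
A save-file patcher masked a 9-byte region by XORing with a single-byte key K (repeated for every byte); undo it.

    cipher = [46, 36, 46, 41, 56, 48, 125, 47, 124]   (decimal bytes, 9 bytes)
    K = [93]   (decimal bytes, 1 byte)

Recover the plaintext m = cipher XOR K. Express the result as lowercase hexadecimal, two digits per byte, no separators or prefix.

73797374656d207221

The 1-byte key repeats, so the effective keystream is 5d 5d 5d 5d 5d 5d 5d 5d 5d.
byte 0: 2e ^ 5d = 73
byte 1: 24 ^ 5d = 79
byte 2: 2e ^ 5d = 73
byte 3: 29 ^ 5d = 74
byte 4: 38 ^ 5d = 65
byte 5: 30 ^ 5d = 6d
byte 6: 7d ^ 5d = 20
byte 7: 2f ^ 5d = 72
byte 8: 7c ^ 5d = 21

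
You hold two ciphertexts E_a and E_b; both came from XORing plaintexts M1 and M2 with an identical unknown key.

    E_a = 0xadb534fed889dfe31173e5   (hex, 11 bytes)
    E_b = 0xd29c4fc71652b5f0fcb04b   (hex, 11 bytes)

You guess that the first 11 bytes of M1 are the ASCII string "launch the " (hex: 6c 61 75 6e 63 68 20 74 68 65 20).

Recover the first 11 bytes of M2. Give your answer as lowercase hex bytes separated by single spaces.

First, E_a ⊕ E_b = (M1 ⊕ K) ⊕ (M2 ⊕ K) = M1 ⊕ M2, so the key drops out. Then M2 = (M1 ⊕ M2) ⊕ M1 over the first 11 bytes.
byte 0: (ad xor d2) xor 6c = 7f xor 6c = 13
byte 1: (b5 xor 9c) xor 61 = 29 xor 61 = 48
byte 2: (34 xor 4f) xor 75 = 7b xor 75 = 0e
byte 3: (fe xor c7) xor 6e = 39 xor 6e = 57
byte 4: (d8 xor 16) xor 63 = ce xor 63 = ad
byte 5: (89 xor 52) xor 68 = db xor 68 = b3
byte 6: (df xor b5) xor 20 = 6a xor 20 = 4a
byte 7: (e3 xor f0) xor 74 = 13 xor 74 = 67
byte 8: (11 xor fc) xor 68 = ed xor 68 = 85
byte 9: (73 xor b0) xor 65 = c3 xor 65 = a6
byte 10: (e5 xor 4b) xor 20 = ae xor 20 = 8e

13 48 0e 57 ad b3 4a 67 85 a6 8e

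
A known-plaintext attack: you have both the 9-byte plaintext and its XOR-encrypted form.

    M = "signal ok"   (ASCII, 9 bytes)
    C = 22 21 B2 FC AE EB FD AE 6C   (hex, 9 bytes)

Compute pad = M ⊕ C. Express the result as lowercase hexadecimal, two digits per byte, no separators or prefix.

5148d592cf87ddc107

Since C = M ⊕ pad, XORing both sides with M gives pad = M ⊕ C.
115 ^  34 =  81
105 ^  33 =  72
103 ^ 178 = 213
110 ^ 252 = 146
 97 ^ 174 = 207
108 ^ 235 = 135
 32 ^ 253 = 221
111 ^ 174 = 193
107 ^ 108 =   7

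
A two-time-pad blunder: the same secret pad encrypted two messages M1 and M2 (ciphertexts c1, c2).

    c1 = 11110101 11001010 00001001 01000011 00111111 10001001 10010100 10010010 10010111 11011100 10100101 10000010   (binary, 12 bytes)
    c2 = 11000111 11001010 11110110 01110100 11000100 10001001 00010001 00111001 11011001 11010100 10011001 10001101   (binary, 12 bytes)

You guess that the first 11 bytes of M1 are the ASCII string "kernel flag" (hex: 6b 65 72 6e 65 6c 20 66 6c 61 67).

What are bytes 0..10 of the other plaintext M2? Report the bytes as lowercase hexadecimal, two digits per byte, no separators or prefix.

First, c1 ⊕ c2 = (M1 ⊕ K) ⊕ (M2 ⊕ K) = M1 ⊕ M2, so the key drops out. Then M2 = (M1 ⊕ M2) ⊕ M1 over the first 11 bytes.
byte 0: (f5 ^ c7) ^ 6b = 32 ^ 6b = 59
byte 1: (ca ^ ca) ^ 65 = 00 ^ 65 = 65
byte 2: (09 ^ f6) ^ 72 = ff ^ 72 = 8d
byte 3: (43 ^ 74) ^ 6e = 37 ^ 6e = 59
byte 4: (3f ^ c4) ^ 65 = fb ^ 65 = 9e
byte 5: (89 ^ 89) ^ 6c = 00 ^ 6c = 6c
byte 6: (94 ^ 11) ^ 20 = 85 ^ 20 = a5
byte 7: (92 ^ 39) ^ 66 = ab ^ 66 = cd
byte 8: (97 ^ d9) ^ 6c = 4e ^ 6c = 22
byte 9: (dc ^ d4) ^ 61 = 08 ^ 61 = 69
byte 10: (a5 ^ 99) ^ 67 = 3c ^ 67 = 5b

59658d599e6ca5cd22695b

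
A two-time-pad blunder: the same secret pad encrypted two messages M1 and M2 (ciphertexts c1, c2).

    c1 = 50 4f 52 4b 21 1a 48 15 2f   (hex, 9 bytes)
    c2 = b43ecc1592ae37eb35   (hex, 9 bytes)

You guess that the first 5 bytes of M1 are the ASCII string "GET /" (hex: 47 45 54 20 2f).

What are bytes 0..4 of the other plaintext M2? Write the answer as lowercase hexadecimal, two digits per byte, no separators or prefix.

First, c1 ⊕ c2 = (M1 ⊕ K) ⊕ (M2 ⊕ K) = M1 ⊕ M2, so the key drops out. Then M2 = (M1 ⊕ M2) ⊕ M1 over the first 5 bytes.
byte 0: (50 XOR b4) XOR 47 = e4 XOR 47 = a3
byte 1: (4f XOR 3e) XOR 45 = 71 XOR 45 = 34
byte 2: (52 XOR cc) XOR 54 = 9e XOR 54 = ca
byte 3: (4b XOR 15) XOR 20 = 5e XOR 20 = 7e
byte 4: (21 XOR 92) XOR 2f = b3 XOR 2f = 9c

a334ca7e9c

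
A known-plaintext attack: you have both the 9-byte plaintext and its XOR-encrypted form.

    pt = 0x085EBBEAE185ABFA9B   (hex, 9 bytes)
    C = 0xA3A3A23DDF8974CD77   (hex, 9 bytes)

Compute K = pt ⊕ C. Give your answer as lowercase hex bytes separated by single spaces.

ab fd 19 d7 3e 0c df 37 ec

Since C = pt ⊕ K, XORing both sides with pt gives K = pt ⊕ C.
00001000 XOR 10100011 = 10101011
01011110 XOR 10100011 = 11111101
10111011 XOR 10100010 = 00011001
11101010 XOR 00111101 = 11010111
11100001 XOR 11011111 = 00111110
10000101 XOR 10001001 = 00001100
10101011 XOR 01110100 = 11011111
11111010 XOR 11001101 = 00110111
10011011 XOR 01110111 = 11101100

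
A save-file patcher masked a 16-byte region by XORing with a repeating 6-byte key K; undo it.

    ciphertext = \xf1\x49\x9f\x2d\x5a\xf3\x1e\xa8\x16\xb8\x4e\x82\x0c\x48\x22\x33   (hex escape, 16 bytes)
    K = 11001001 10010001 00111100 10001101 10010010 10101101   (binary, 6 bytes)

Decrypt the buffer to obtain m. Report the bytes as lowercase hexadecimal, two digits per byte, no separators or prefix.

38d8a3a0c85ed7392a35dc2fc5d91ebe

The 6-byte key repeats, so the effective keystream is c9 91 3c 8d 92 ad c9 91 3c 8d 92 ad c9 91 3c 8d.
byte 0: f1 ⊕ c9 = 38
byte 1: 49 ⊕ 91 = d8
byte 2: 9f ⊕ 3c = a3
byte 3: 2d ⊕ 8d = a0
byte 4: 5a ⊕ 92 = c8
byte 5: f3 ⊕ ad = 5e
byte 6: 1e ⊕ c9 = d7
byte 7: a8 ⊕ 91 = 39
byte 8: 16 ⊕ 3c = 2a
byte 9: b8 ⊕ 8d = 35
byte 10: 4e ⊕ 92 = dc
byte 11: 82 ⊕ ad = 2f
byte 12: 0c ⊕ c9 = c5
byte 13: 48 ⊕ 91 = d9
byte 14: 22 ⊕ 3c = 1e
byte 15: 33 ⊕ 8d = be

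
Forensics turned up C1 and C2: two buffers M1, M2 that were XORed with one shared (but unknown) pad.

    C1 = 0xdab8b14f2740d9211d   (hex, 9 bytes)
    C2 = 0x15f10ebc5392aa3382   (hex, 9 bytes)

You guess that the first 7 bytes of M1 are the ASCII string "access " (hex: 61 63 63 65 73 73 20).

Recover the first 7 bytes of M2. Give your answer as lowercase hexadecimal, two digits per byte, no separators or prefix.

First, C1 ⊕ C2 = (M1 ⊕ K) ⊕ (M2 ⊕ K) = M1 ⊕ M2, so the key drops out. Then M2 = (M1 ⊕ M2) ⊕ M1 over the first 7 bytes.
byte 0: (da ^ 15) ^ 61 = cf ^ 61 = ae
byte 1: (b8 ^ f1) ^ 63 = 49 ^ 63 = 2a
byte 2: (b1 ^ 0e) ^ 63 = bf ^ 63 = dc
byte 3: (4f ^ bc) ^ 65 = f3 ^ 65 = 96
byte 4: (27 ^ 53) ^ 73 = 74 ^ 73 = 07
byte 5: (40 ^ 92) ^ 73 = d2 ^ 73 = a1
byte 6: (d9 ^ aa) ^ 20 = 73 ^ 20 = 53

ae2adc9607a153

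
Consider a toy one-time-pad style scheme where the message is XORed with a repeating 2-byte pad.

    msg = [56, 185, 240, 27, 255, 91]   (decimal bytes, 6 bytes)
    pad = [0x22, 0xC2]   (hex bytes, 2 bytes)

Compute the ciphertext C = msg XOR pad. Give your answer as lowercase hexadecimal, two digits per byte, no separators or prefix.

1a7bd2d9dd99

The 2-byte key repeats, so the effective keystream is 22 c2 22 c2 22 c2.
byte 0:  56 ⊕  34 =  26
byte 1: 185 ⊕ 194 = 123
byte 2: 240 ⊕  34 = 210
byte 3:  27 ⊕ 194 = 217
byte 4: 255 ⊕  34 = 221
byte 5:  91 ⊕ 194 = 153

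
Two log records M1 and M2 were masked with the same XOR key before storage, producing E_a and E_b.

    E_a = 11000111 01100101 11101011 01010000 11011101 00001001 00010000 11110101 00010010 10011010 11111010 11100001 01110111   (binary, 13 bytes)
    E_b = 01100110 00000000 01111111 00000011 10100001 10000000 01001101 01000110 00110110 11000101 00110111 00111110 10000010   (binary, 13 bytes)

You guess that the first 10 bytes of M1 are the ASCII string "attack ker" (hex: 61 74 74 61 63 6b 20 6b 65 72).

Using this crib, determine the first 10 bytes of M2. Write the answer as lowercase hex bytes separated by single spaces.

First, E_a ⊕ E_b = (M1 ⊕ K) ⊕ (M2 ⊕ K) = M1 ⊕ M2, so the key drops out. Then M2 = (M1 ⊕ M2) ⊕ M1 over the first 10 bytes.
byte 0: (c7 XOR 66) XOR 61 = a1 XOR 61 = c0
byte 1: (65 XOR 00) XOR 74 = 65 XOR 74 = 11
byte 2: (eb XOR 7f) XOR 74 = 94 XOR 74 = e0
byte 3: (50 XOR 03) XOR 61 = 53 XOR 61 = 32
byte 4: (dd XOR a1) XOR 63 = 7c XOR 63 = 1f
byte 5: (09 XOR 80) XOR 6b = 89 XOR 6b = e2
byte 6: (10 XOR 4d) XOR 20 = 5d XOR 20 = 7d
byte 7: (f5 XOR 46) XOR 6b = b3 XOR 6b = d8
byte 8: (12 XOR 36) XOR 65 = 24 XOR 65 = 41
byte 9: (9a XOR c5) XOR 72 = 5f XOR 72 = 2d

c0 11 e0 32 1f e2 7d d8 41 2d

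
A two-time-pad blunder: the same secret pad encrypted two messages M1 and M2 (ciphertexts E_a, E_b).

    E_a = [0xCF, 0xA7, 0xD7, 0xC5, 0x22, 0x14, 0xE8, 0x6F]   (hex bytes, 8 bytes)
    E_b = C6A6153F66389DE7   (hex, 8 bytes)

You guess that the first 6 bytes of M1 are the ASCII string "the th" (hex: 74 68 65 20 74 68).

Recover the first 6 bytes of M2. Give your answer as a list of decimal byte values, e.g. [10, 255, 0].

First, E_a ⊕ E_b = (M1 ⊕ K) ⊕ (M2 ⊕ K) = M1 ⊕ M2, so the key drops out. Then M2 = (M1 ⊕ M2) ⊕ M1 over the first 6 bytes.
byte 0: (cf ^ c6) ^ 74 = 09 ^ 74 = 7d
byte 1: (a7 ^ a6) ^ 68 = 01 ^ 68 = 69
byte 2: (d7 ^ 15) ^ 65 = c2 ^ 65 = a7
byte 3: (c5 ^ 3f) ^ 20 = fa ^ 20 = da
byte 4: (22 ^ 66) ^ 74 = 44 ^ 74 = 30
byte 5: (14 ^ 38) ^ 68 = 2c ^ 68 = 44

[125, 105, 167, 218, 48, 68]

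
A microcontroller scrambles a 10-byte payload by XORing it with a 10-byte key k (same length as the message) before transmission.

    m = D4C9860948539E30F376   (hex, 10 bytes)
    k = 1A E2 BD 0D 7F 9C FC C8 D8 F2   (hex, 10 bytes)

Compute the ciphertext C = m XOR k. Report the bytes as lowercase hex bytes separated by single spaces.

byte 0: 11010100 xor 00011010 = 11001110
byte 1: 11001001 xor 11100010 = 00101011
byte 2: 10000110 xor 10111101 = 00111011
byte 3: 00001001 xor 00001101 = 00000100
byte 4: 01001000 xor 01111111 = 00110111
byte 5: 01010011 xor 10011100 = 11001111
byte 6: 10011110 xor 11111100 = 01100010
byte 7: 00110000 xor 11001000 = 11111000
byte 8: 11110011 xor 11011000 = 00101011
byte 9: 01110110 xor 11110010 = 10000100

ce 2b 3b 04 37 cf 62 f8 2b 84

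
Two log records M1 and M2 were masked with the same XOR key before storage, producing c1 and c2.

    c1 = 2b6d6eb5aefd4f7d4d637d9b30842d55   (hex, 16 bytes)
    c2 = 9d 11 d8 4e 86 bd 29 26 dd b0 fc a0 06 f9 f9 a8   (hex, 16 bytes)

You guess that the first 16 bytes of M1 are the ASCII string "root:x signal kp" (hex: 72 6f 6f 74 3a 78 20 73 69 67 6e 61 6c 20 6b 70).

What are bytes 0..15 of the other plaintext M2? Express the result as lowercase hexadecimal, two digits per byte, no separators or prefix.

c413d98f12384628f9b4ef5a5a5dbf8d

First, c1 ⊕ c2 = (M1 ⊕ K) ⊕ (M2 ⊕ K) = M1 ⊕ M2, so the key drops out. Then M2 = (M1 ⊕ M2) ⊕ M1 over the first 16 bytes.
byte 0: (2b ^ 9d) ^ 72 = b6 ^ 72 = c4
byte 1: (6d ^ 11) ^ 6f = 7c ^ 6f = 13
byte 2: (6e ^ d8) ^ 6f = b6 ^ 6f = d9
byte 3: (b5 ^ 4e) ^ 74 = fb ^ 74 = 8f
byte 4: (ae ^ 86) ^ 3a = 28 ^ 3a = 12
byte 5: (fd ^ bd) ^ 78 = 40 ^ 78 = 38
byte 6: (4f ^ 29) ^ 20 = 66 ^ 20 = 46
byte 7: (7d ^ 26) ^ 73 = 5b ^ 73 = 28
byte 8: (4d ^ dd) ^ 69 = 90 ^ 69 = f9
byte 9: (63 ^ b0) ^ 67 = d3 ^ 67 = b4
byte 10: (7d ^ fc) ^ 6e = 81 ^ 6e = ef
byte 11: (9b ^ a0) ^ 61 = 3b ^ 61 = 5a
byte 12: (30 ^ 06) ^ 6c = 36 ^ 6c = 5a
byte 13: (84 ^ f9) ^ 20 = 7d ^ 20 = 5d
byte 14: (2d ^ f9) ^ 6b = d4 ^ 6b = bf
byte 15: (55 ^ a8) ^ 70 = fd ^ 70 = 8d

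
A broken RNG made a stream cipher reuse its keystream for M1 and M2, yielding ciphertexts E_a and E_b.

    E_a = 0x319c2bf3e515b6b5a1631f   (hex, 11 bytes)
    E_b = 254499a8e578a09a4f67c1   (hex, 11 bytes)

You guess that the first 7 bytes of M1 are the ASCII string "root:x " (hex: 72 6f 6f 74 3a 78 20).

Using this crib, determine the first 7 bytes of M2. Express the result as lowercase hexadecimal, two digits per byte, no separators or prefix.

66b7dd2f3a1536

First, E_a ⊕ E_b = (M1 ⊕ K) ⊕ (M2 ⊕ K) = M1 ⊕ M2, so the key drops out. Then M2 = (M1 ⊕ M2) ⊕ M1 over the first 7 bytes.
byte 0: (31 ⊕ 25) ⊕ 72 = 14 ⊕ 72 = 66
byte 1: (9c ⊕ 44) ⊕ 6f = d8 ⊕ 6f = b7
byte 2: (2b ⊕ 99) ⊕ 6f = b2 ⊕ 6f = dd
byte 3: (f3 ⊕ a8) ⊕ 74 = 5b ⊕ 74 = 2f
byte 4: (e5 ⊕ e5) ⊕ 3a = 00 ⊕ 3a = 3a
byte 5: (15 ⊕ 78) ⊕ 78 = 6d ⊕ 78 = 15
byte 6: (b6 ⊕ a0) ⊕ 20 = 16 ⊕ 20 = 36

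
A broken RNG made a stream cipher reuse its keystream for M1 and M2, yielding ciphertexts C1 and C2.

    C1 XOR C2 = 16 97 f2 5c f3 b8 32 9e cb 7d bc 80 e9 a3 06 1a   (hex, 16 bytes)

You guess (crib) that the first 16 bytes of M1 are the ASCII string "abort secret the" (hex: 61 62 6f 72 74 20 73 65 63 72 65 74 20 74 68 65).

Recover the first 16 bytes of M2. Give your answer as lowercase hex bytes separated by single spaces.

Since C1 ⊕ C2 = M1 ⊕ M2, XORing with the guessed M1 bytes yields the corresponding M2 bytes: M2 = (C1 ⊕ C2) ⊕ M1.
16 ⊕ 61 = 77
97 ⊕ 62 = f5
f2 ⊕ 6f = 9d
5c ⊕ 72 = 2e
f3 ⊕ 74 = 87
b8 ⊕ 20 = 98
32 ⊕ 73 = 41
9e ⊕ 65 = fb
cb ⊕ 63 = a8
7d ⊕ 72 = 0f
bc ⊕ 65 = d9
80 ⊕ 74 = f4
e9 ⊕ 20 = c9
a3 ⊕ 74 = d7
06 ⊕ 68 = 6e
1a ⊕ 65 = 7f

77 f5 9d 2e 87 98 41 fb a8 0f d9 f4 c9 d7 6e 7f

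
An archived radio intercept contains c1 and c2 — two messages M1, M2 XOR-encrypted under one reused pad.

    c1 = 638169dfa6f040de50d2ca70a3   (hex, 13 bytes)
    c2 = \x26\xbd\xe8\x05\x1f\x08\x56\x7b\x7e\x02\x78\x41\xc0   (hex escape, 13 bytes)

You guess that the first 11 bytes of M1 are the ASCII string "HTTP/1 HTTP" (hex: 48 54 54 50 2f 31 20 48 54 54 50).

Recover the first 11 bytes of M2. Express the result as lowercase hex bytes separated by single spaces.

First, c1 ⊕ c2 = (M1 ⊕ K) ⊕ (M2 ⊕ K) = M1 ⊕ M2, so the key drops out. Then M2 = (M1 ⊕ M2) ⊕ M1 over the first 11 bytes.
byte 0: (63 XOR 26) XOR 48 = 45 XOR 48 = 0d
byte 1: (81 XOR bd) XOR 54 = 3c XOR 54 = 68
byte 2: (69 XOR e8) XOR 54 = 81 XOR 54 = d5
byte 3: (df XOR 05) XOR 50 = da XOR 50 = 8a
byte 4: (a6 XOR 1f) XOR 2f = b9 XOR 2f = 96
byte 5: (f0 XOR 08) XOR 31 = f8 XOR 31 = c9
byte 6: (40 XOR 56) XOR 20 = 16 XOR 20 = 36
byte 7: (de XOR 7b) XOR 48 = a5 XOR 48 = ed
byte 8: (50 XOR 7e) XOR 54 = 2e XOR 54 = 7a
byte 9: (d2 XOR 02) XOR 54 = d0 XOR 54 = 84
byte 10: (ca XOR 78) XOR 50 = b2 XOR 50 = e2

0d 68 d5 8a 96 c9 36 ed 7a 84 e2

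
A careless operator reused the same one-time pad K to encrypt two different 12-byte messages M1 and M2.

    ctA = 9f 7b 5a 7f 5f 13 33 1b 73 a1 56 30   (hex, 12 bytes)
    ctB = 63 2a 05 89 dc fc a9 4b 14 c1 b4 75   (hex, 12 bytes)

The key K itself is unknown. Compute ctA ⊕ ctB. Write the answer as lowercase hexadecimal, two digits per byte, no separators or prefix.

fc515ff683ef9a506760e245

ctA ⊕ ctB = (M1 ⊕ K) ⊕ (M2 ⊕ K) = M1 ⊕ M2 — the shared key cancels under XOR.
byte 0: 9f XOR 63 = fc
byte 1: 7b XOR 2a = 51
byte 2: 5a XOR 05 = 5f
byte 3: 7f XOR 89 = f6
byte 4: 5f XOR dc = 83
byte 5: 13 XOR fc = ef
byte 6: 33 XOR a9 = 9a
byte 7: 1b XOR 4b = 50
byte 8: 73 XOR 14 = 67
byte 9: a1 XOR c1 = 60
byte 10: 56 XOR b4 = e2
byte 11: 30 XOR 75 = 45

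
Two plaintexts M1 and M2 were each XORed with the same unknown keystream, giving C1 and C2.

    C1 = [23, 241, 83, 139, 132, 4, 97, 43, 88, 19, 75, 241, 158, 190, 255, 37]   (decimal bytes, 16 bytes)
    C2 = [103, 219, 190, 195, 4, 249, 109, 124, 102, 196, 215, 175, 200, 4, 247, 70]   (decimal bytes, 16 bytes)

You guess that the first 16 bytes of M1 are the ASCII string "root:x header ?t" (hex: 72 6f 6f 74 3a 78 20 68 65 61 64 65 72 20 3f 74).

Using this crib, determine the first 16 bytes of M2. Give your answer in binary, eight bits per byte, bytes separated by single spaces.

First, C1 ⊕ C2 = (M1 ⊕ K) ⊕ (M2 ⊕ K) = M1 ⊕ M2, so the key drops out. Then M2 = (M1 ⊕ M2) ⊕ M1 over the first 16 bytes.
byte 0: (17 XOR 67) XOR 72 = 70 XOR 72 = 02
byte 1: (f1 XOR db) XOR 6f = 2a XOR 6f = 45
byte 2: (53 XOR be) XOR 6f = ed XOR 6f = 82
byte 3: (8b XOR c3) XOR 74 = 48 XOR 74 = 3c
byte 4: (84 XOR 04) XOR 3a = 80 XOR 3a = ba
byte 5: (04 XOR f9) XOR 78 = fd XOR 78 = 85
byte 6: (61 XOR 6d) XOR 20 = 0c XOR 20 = 2c
byte 7: (2b XOR 7c) XOR 68 = 57 XOR 68 = 3f
byte 8: (58 XOR 66) XOR 65 = 3e XOR 65 = 5b
byte 9: (13 XOR c4) XOR 61 = d7 XOR 61 = b6
byte 10: (4b XOR d7) XOR 64 = 9c XOR 64 = f8
byte 11: (f1 XOR af) XOR 65 = 5e XOR 65 = 3b
byte 12: (9e XOR c8) XOR 72 = 56 XOR 72 = 24
byte 13: (be XOR 04) XOR 20 = ba XOR 20 = 9a
byte 14: (ff XOR f7) XOR 3f = 08 XOR 3f = 37
byte 15: (25 XOR 46) XOR 74 = 63 XOR 74 = 17

00000010 01000101 10000010 00111100 10111010 10000101 00101100 00111111 01011011 10110110 11111000 00111011 00100100 10011010 00110111 00010111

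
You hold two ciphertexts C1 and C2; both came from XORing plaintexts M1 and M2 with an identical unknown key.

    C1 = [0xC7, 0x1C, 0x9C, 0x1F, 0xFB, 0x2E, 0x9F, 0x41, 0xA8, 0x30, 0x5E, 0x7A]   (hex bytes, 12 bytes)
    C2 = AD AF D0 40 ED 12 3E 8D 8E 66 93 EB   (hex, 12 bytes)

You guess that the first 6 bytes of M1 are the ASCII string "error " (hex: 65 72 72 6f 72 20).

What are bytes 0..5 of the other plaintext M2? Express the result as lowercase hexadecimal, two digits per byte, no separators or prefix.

First, C1 ⊕ C2 = (M1 ⊕ K) ⊕ (M2 ⊕ K) = M1 ⊕ M2, so the key drops out. Then M2 = (M1 ⊕ M2) ⊕ M1 over the first 6 bytes.
byte 0: (c7 ⊕ ad) ⊕ 65 = 6a ⊕ 65 = 0f
byte 1: (1c ⊕ af) ⊕ 72 = b3 ⊕ 72 = c1
byte 2: (9c ⊕ d0) ⊕ 72 = 4c ⊕ 72 = 3e
byte 3: (1f ⊕ 40) ⊕ 6f = 5f ⊕ 6f = 30
byte 4: (fb ⊕ ed) ⊕ 72 = 16 ⊕ 72 = 64
byte 5: (2e ⊕ 12) ⊕ 20 = 3c ⊕ 20 = 1c

0fc13e30641c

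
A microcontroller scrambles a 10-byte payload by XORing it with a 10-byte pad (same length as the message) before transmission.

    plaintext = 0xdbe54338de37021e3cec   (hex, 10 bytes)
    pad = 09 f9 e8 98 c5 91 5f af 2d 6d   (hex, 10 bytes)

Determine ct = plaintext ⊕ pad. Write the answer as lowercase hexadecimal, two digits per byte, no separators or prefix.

d21caba01ba65db11181

XOR is its own inverse, so applying the key byte-wise gives the result directly.
db ⊕ 09 = d2
e5 ⊕ f9 = 1c
43 ⊕ e8 = ab
38 ⊕ 98 = a0
de ⊕ c5 = 1b
37 ⊕ 91 = a6
02 ⊕ 5f = 5d
1e ⊕ af = b1
3c ⊕ 2d = 11
ec ⊕ 6d = 81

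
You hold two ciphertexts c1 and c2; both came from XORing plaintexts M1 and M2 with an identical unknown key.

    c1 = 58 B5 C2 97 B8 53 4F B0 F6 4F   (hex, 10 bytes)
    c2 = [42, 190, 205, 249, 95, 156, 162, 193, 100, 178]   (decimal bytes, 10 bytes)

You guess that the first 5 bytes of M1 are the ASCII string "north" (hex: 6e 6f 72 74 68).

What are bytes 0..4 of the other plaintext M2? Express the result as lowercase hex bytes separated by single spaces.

First, c1 ⊕ c2 = (M1 ⊕ K) ⊕ (M2 ⊕ K) = M1 ⊕ M2, so the key drops out. Then M2 = (M1 ⊕ M2) ⊕ M1 over the first 5 bytes.
byte 0: (58 ^ 2a) ^ 6e = 72 ^ 6e = 1c
byte 1: (b5 ^ be) ^ 6f = 0b ^ 6f = 64
byte 2: (c2 ^ cd) ^ 72 = 0f ^ 72 = 7d
byte 3: (97 ^ f9) ^ 74 = 6e ^ 74 = 1a
byte 4: (b8 ^ 5f) ^ 68 = e7 ^ 68 = 8f

1c 64 7d 1a 8f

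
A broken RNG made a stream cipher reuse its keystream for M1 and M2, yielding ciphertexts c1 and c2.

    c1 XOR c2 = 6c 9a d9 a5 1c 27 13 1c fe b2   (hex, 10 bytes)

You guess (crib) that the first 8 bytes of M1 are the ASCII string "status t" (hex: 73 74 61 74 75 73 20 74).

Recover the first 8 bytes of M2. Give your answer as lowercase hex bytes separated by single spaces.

Since c1 ⊕ c2 = M1 ⊕ M2, XORing with the guessed M1 bytes yields the corresponding M2 bytes: M2 = (c1 ⊕ c2) ⊕ M1.
byte 0: 01101100 ⊕ 01110011 = 00011111
byte 1: 10011010 ⊕ 01110100 = 11101110
byte 2: 11011001 ⊕ 01100001 = 10111000
byte 3: 10100101 ⊕ 01110100 = 11010001
byte 4: 00011100 ⊕ 01110101 = 01101001
byte 5: 00100111 ⊕ 01110011 = 01010100
byte 6: 00010011 ⊕ 00100000 = 00110011
byte 7: 00011100 ⊕ 01110100 = 01101000

1f ee b8 d1 69 54 33 68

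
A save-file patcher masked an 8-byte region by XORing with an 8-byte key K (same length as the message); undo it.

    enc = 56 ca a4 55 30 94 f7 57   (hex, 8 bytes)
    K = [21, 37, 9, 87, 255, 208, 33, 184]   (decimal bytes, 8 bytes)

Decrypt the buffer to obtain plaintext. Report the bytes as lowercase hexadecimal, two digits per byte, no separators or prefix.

43efad02cf44d6ef

byte 0: 56 xor 15 = 43
byte 1: ca xor 25 = ef
byte 2: a4 xor 09 = ad
byte 3: 55 xor 57 = 02
byte 4: 30 xor ff = cf
byte 5: 94 xor d0 = 44
byte 6: f7 xor 21 = d6
byte 7: 57 xor b8 = ef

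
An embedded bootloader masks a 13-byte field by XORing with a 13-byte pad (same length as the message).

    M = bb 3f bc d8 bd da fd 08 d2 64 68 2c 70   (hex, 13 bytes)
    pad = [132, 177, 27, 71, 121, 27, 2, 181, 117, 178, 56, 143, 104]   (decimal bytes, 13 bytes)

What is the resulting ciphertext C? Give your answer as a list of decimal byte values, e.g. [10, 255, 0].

[63, 142, 167, 159, 196, 193, 255, 189, 167, 214, 80, 163, 24]

XOR is its own inverse, so applying the key byte-wise gives the result directly.
byte 0: bb ^ 84 = 3f
byte 1: 3f ^ b1 = 8e
byte 2: bc ^ 1b = a7
byte 3: d8 ^ 47 = 9f
byte 4: bd ^ 79 = c4
byte 5: da ^ 1b = c1
byte 6: fd ^ 02 = ff
byte 7: 08 ^ b5 = bd
byte 8: d2 ^ 75 = a7
byte 9: 64 ^ b2 = d6
byte 10: 68 ^ 38 = 50
byte 11: 2c ^ 8f = a3
byte 12: 70 ^ 68 = 18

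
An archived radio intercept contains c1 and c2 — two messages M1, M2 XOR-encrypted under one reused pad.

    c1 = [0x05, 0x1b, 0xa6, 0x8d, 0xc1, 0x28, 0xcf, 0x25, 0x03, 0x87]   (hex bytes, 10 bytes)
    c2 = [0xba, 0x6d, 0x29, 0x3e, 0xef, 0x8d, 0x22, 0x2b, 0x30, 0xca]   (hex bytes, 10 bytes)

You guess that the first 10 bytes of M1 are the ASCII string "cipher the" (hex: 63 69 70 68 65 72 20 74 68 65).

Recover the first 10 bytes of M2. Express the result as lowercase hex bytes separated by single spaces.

dc 1f ff db 4b d7 cd 7a 5b 28

First, c1 ⊕ c2 = (M1 ⊕ K) ⊕ (M2 ⊕ K) = M1 ⊕ M2, so the key drops out. Then M2 = (M1 ⊕ M2) ⊕ M1 over the first 10 bytes.
byte 0: (05 XOR ba) XOR 63 = bf XOR 63 = dc
byte 1: (1b XOR 6d) XOR 69 = 76 XOR 69 = 1f
byte 2: (a6 XOR 29) XOR 70 = 8f XOR 70 = ff
byte 3: (8d XOR 3e) XOR 68 = b3 XOR 68 = db
byte 4: (c1 XOR ef) XOR 65 = 2e XOR 65 = 4b
byte 5: (28 XOR 8d) XOR 72 = a5 XOR 72 = d7
byte 6: (cf XOR 22) XOR 20 = ed XOR 20 = cd
byte 7: (25 XOR 2b) XOR 74 = 0e XOR 74 = 7a
byte 8: (03 XOR 30) XOR 68 = 33 XOR 68 = 5b
byte 9: (87 XOR ca) XOR 65 = 4d XOR 65 = 28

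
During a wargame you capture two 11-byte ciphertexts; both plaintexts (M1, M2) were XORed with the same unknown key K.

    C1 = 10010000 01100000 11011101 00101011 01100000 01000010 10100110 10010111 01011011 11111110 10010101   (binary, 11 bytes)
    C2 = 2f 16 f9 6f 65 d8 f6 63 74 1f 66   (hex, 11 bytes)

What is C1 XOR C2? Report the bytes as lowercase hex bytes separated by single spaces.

C1 ⊕ C2 = (M1 ⊕ K) ⊕ (M2 ⊕ K) = M1 ⊕ M2 — the shared key cancels under XOR.
90 XOR 2f = bf
60 XOR 16 = 76
dd XOR f9 = 24
2b XOR 6f = 44
60 XOR 65 = 05
42 XOR d8 = 9a
a6 XOR f6 = 50
97 XOR 63 = f4
5b XOR 74 = 2f
fe XOR 1f = e1
95 XOR 66 = f3

bf 76 24 44 05 9a 50 f4 2f e1 f3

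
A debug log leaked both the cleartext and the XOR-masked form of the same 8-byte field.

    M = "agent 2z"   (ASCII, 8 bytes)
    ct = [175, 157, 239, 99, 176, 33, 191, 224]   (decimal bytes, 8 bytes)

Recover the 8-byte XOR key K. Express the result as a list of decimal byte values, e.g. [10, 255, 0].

[206, 250, 138, 13, 196, 1, 141, 154]

Since ct = M ⊕ K, XORing both sides with M gives K = M ⊕ ct.
 97 XOR 175 = 206
103 XOR 157 = 250
101 XOR 239 = 138
110 XOR  99 =  13
116 XOR 176 = 196
 32 XOR  33 =   1
 50 XOR 191 = 141
122 XOR 224 = 154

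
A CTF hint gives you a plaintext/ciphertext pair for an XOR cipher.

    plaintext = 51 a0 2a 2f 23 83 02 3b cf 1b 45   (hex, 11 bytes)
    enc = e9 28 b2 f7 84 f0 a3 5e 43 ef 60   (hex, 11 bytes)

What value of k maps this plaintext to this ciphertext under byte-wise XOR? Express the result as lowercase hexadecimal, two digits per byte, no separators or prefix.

Since enc = plaintext ⊕ k, XORing both sides with plaintext gives k = plaintext ⊕ enc.
byte 0:  81 xor 233 = 184
byte 1: 160 xor  40 = 136
byte 2:  42 xor 178 = 152
byte 3:  47 xor 247 = 216
byte 4:  35 xor 132 = 167
byte 5: 131 xor 240 = 115
byte 6:   2 xor 163 = 161
byte 7:  59 xor  94 = 101
byte 8: 207 xor  67 = 140
byte 9:  27 xor 239 = 244
byte 10:  69 xor  96 =  37

b88898d8a773a1658cf425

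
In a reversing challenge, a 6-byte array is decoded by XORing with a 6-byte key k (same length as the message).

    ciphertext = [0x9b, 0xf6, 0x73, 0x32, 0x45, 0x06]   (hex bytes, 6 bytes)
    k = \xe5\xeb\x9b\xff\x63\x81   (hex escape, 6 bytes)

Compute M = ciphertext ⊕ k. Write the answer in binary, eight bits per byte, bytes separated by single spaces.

01111110 00011101 11101000 11001101 00100110 10000111

XOR is its own inverse, so applying the key byte-wise gives the result directly.
9b xor e5 = 7e
f6 xor eb = 1d
73 xor 9b = e8
32 xor ff = cd
45 xor 63 = 26
06 xor 81 = 87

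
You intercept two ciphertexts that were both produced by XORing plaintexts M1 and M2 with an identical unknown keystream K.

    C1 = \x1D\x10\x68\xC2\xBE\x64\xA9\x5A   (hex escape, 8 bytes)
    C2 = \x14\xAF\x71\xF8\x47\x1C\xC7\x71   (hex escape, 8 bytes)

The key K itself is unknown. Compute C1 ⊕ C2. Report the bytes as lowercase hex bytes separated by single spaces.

C1 ⊕ C2 = (M1 ⊕ K) ⊕ (M2 ⊕ K) = M1 ⊕ M2 — the shared key cancels under XOR.
1d ⊕ 14 = 09
10 ⊕ af = bf
68 ⊕ 71 = 19
c2 ⊕ f8 = 3a
be ⊕ 47 = f9
64 ⊕ 1c = 78
a9 ⊕ c7 = 6e
5a ⊕ 71 = 2b

09 bf 19 3a f9 78 6e 2b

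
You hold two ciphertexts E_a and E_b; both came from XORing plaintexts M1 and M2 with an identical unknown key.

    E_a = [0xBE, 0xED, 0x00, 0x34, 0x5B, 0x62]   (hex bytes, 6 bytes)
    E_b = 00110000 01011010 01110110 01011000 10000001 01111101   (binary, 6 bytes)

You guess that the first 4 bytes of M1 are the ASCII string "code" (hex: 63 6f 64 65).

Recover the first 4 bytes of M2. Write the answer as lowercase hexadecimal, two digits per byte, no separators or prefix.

edd81209

First, E_a ⊕ E_b = (M1 ⊕ K) ⊕ (M2 ⊕ K) = M1 ⊕ M2, so the key drops out. Then M2 = (M1 ⊕ M2) ⊕ M1 over the first 4 bytes.
byte 0: (be xor 30) xor 63 = 8e xor 63 = ed
byte 1: (ed xor 5a) xor 6f = b7 xor 6f = d8
byte 2: (00 xor 76) xor 64 = 76 xor 64 = 12
byte 3: (34 xor 58) xor 65 = 6c xor 65 = 09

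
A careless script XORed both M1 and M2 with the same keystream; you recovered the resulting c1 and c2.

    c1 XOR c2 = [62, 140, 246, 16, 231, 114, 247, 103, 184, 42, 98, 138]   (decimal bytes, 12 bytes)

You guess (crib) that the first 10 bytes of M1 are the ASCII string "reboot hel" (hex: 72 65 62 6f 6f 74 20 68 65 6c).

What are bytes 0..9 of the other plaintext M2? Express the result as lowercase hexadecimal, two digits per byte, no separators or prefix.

Since c1 ⊕ c2 = M1 ⊕ M2, XORing with the guessed M1 bytes yields the corresponding M2 bytes: M2 = (c1 ⊕ c2) ⊕ M1.
byte 0: 3e xor 72 = 4c
byte 1: 8c xor 65 = e9
byte 2: f6 xor 62 = 94
byte 3: 10 xor 6f = 7f
byte 4: e7 xor 6f = 88
byte 5: 72 xor 74 = 06
byte 6: f7 xor 20 = d7
byte 7: 67 xor 68 = 0f
byte 8: b8 xor 65 = dd
byte 9: 2a xor 6c = 46

4ce9947f8806d70fdd46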